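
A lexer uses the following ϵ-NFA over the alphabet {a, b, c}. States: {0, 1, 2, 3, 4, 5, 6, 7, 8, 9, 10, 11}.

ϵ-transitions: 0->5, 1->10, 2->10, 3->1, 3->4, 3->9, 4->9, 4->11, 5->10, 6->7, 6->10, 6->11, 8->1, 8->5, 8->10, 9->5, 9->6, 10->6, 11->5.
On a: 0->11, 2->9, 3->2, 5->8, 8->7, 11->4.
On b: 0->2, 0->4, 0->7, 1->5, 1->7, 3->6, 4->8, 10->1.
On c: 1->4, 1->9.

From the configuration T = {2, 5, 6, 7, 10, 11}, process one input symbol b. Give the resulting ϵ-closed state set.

10 on b → {1}.
No b-transition from 2, 5, 6, 7, 11.
Union after reading b: {1}.
Now take the ϵ-closure:
From 1 via ϵ: add 10.
From 10 via ϵ: add 6.
From 6 via ϵ: add 7, 11.
From 11 via ϵ: add 5.
No new states can be added; the closed set is {1, 5, 6, 7, 10, 11}.

{1, 5, 6, 7, 10, 11}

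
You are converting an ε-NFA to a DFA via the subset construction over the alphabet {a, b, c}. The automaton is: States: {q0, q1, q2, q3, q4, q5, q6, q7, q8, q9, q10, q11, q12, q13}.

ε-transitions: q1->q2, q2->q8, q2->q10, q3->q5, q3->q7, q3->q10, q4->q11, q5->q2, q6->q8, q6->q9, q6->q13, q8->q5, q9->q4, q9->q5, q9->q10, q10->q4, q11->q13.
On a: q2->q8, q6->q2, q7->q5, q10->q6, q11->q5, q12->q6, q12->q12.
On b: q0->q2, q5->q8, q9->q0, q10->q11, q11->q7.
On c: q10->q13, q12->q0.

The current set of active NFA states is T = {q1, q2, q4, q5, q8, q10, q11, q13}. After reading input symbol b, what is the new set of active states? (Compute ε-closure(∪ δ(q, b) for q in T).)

{q2, q4, q5, q7, q8, q10, q11, q13}

q5 on b → {q8}.
q10 on b → {q11}.
q11 on b → {q7}.
No b-transition from q1, q2, q4, q8, q13.
Union after reading b: {q7, q8, q11}.
Now take the ε-closure:
From q8 via ε: add q5.
From q11 via ε: add q13.
From q5 via ε: add q2.
From q2 via ε: add q10.
From q10 via ε: add q4.
No new states can be added; the closed set is {q2, q4, q5, q7, q8, q10, q11, q13}.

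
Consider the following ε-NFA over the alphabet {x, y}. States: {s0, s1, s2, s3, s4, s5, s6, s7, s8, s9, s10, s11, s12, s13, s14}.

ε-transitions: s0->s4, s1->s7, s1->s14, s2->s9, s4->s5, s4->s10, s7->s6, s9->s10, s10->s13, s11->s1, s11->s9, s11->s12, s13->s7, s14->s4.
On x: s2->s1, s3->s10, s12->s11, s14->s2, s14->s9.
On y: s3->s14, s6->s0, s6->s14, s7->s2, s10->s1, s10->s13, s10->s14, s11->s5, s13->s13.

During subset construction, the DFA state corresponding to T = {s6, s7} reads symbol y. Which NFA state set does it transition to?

{s0, s2, s4, s5, s6, s7, s9, s10, s13, s14}

s6 on y → {s0, s14}.
s7 on y → {s2}.
Union after reading y: {s0, s2, s14}.
Now take the ε-closure:
From s0 via ε: add s4.
From s2 via ε: add s9.
From s4 via ε: add s5, s10.
From s10 via ε: add s13.
From s13 via ε: add s7.
From s7 via ε: add s6.
No new states can be added; the closed set is {s0, s2, s4, s5, s6, s7, s9, s10, s13, s14}.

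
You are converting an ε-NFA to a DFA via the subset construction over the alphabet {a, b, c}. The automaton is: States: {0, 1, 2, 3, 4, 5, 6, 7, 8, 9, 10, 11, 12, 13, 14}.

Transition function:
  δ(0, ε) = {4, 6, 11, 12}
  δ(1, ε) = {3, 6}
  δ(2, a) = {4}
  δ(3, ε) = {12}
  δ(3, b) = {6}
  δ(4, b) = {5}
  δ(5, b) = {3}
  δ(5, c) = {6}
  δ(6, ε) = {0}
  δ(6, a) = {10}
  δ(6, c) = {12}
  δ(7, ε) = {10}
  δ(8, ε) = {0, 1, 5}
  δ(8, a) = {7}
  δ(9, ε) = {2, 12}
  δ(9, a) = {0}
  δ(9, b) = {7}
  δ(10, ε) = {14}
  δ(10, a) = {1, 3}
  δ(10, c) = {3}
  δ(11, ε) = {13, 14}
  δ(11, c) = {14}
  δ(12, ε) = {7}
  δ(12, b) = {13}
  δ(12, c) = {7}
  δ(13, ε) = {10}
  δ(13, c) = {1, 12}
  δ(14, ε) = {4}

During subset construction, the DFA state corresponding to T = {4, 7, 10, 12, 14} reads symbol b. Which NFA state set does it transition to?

4 on b → {5}.
12 on b → {13}.
No b-transition from 7, 10, 14.
Union after reading b: {5, 13}.
Now take the ε-closure:
From 13 via ε: add 10.
From 10 via ε: add 14.
From 14 via ε: add 4.
No new states can be added; the closed set is {4, 5, 10, 13, 14}.

{4, 5, 10, 13, 14}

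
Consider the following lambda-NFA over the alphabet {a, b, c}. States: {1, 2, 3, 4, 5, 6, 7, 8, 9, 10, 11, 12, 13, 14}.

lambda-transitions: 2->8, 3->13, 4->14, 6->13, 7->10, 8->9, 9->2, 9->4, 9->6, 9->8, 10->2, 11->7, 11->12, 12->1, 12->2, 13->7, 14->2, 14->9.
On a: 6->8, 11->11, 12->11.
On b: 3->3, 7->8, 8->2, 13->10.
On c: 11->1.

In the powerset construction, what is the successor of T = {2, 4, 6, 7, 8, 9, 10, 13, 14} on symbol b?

7 on b → {8}.
8 on b → {2}.
13 on b → {10}.
No b-transition from 2, 4, 6, 9, 10, 14.
Union after reading b: {2, 8, 10}.
Now take the lambda-closure:
From 8 via lambda: add 9.
From 9 via lambda: add 4, 6.
From 4 via lambda: add 14.
From 6 via lambda: add 13.
From 13 via lambda: add 7.
No new states can be added; the closed set is {2, 4, 6, 7, 8, 9, 10, 13, 14}.

{2, 4, 6, 7, 8, 9, 10, 13, 14}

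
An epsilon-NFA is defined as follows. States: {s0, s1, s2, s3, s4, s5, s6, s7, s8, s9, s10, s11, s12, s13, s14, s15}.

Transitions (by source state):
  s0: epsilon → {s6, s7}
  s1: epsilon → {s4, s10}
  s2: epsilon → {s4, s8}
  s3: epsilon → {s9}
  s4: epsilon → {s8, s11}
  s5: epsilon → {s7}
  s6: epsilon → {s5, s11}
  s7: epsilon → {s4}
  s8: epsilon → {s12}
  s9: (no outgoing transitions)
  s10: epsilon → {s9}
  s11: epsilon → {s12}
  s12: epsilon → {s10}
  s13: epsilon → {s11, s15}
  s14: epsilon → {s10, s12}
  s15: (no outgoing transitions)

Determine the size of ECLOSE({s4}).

Start with {s4}.
From s4 via epsilon: add s8, s11.
From s8 via epsilon: add s12.
From s12 via epsilon: add s10.
From s10 via epsilon: add s9.
epsilon-closure = {s4, s8, s9, s10, s11, s12}, which has 6 states.

6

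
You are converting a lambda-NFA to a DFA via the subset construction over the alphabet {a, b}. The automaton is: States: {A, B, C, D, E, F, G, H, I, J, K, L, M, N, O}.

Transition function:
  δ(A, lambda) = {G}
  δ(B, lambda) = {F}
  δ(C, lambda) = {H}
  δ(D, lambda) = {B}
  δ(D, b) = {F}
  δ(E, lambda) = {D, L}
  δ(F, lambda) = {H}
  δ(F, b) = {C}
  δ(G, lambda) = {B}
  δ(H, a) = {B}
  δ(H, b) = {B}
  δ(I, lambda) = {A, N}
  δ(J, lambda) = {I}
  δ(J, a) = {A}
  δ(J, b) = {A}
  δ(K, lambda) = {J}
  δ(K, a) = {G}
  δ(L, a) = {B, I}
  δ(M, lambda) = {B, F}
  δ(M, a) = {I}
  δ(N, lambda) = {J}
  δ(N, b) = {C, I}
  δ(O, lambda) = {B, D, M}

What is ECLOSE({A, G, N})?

{A, B, F, G, H, I, J, N}

Start with {A, G, N}.
From G via lambda: add B.
From N via lambda: add J.
From B via lambda: add F.
From J via lambda: add I.
From F via lambda: add H.
No new states can be added; the closed set is {A, B, F, G, H, I, J, N}.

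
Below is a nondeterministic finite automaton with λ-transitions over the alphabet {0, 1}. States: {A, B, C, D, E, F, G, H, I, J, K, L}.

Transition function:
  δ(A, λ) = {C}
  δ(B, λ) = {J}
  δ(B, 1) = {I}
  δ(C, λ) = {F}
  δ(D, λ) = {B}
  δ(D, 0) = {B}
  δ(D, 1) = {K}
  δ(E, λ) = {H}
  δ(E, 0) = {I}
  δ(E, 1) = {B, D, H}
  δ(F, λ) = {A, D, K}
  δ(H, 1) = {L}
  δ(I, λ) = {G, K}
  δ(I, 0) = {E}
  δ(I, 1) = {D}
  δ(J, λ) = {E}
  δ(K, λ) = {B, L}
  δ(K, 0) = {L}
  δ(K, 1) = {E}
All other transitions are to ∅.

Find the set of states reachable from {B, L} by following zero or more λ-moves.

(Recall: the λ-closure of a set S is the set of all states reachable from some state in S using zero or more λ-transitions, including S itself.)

{B, E, H, J, L}

Start with {B, L}.
From B via λ: add J.
From J via λ: add E.
From E via λ: add H.
No new states can be added; the closed set is {B, E, H, J, L}.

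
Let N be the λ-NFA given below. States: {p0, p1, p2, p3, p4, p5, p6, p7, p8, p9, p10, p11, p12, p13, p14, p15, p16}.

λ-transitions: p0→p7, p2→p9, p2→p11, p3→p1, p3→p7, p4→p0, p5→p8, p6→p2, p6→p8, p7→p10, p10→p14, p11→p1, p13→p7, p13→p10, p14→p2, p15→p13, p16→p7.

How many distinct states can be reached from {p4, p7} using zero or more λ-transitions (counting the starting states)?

Start with {p4, p7}.
From p4 via λ: add p0.
From p7 via λ: add p10.
From p10 via λ: add p14.
From p14 via λ: add p2.
From p2 via λ: add p9, p11.
From p11 via λ: add p1.
λ-closure = {p0, p1, p2, p4, p7, p9, p10, p11, p14}, which has 9 states.

9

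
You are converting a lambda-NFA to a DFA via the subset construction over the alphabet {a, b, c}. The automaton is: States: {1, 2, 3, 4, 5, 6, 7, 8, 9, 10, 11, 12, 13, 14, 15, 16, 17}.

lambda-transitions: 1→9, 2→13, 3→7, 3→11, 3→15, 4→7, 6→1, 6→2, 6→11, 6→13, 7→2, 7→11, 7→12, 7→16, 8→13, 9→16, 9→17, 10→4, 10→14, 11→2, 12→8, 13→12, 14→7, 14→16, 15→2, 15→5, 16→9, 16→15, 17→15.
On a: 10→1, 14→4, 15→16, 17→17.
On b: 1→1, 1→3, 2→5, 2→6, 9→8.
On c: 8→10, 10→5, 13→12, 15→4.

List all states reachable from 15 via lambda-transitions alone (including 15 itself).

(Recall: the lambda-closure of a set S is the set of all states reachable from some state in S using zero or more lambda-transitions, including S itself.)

{2, 5, 8, 12, 13, 15}

Start with {15}.
From 15 via lambda: add 2, 5.
From 2 via lambda: add 13.
From 13 via lambda: add 12.
From 12 via lambda: add 8.
No new states can be added; the closed set is {2, 5, 8, 12, 13, 15}.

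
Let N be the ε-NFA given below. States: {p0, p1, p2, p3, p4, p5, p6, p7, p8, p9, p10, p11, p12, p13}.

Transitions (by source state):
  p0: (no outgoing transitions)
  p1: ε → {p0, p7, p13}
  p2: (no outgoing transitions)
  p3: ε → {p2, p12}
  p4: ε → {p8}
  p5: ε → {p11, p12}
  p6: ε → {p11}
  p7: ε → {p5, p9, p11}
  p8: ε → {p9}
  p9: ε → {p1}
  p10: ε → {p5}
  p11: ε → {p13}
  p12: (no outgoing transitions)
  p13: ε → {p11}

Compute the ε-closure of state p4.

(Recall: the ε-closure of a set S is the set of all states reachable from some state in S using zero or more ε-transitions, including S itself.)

{p0, p1, p4, p5, p7, p8, p9, p11, p12, p13}

Start with {p4}.
From p4 via ε: add p8.
From p8 via ε: add p9.
From p9 via ε: add p1.
From p1 via ε: add p0, p7, p13.
From p7 via ε: add p5, p11.
From p5 via ε: add p12.
No new states can be added; the closed set is {p0, p1, p4, p5, p7, p8, p9, p11, p12, p13}.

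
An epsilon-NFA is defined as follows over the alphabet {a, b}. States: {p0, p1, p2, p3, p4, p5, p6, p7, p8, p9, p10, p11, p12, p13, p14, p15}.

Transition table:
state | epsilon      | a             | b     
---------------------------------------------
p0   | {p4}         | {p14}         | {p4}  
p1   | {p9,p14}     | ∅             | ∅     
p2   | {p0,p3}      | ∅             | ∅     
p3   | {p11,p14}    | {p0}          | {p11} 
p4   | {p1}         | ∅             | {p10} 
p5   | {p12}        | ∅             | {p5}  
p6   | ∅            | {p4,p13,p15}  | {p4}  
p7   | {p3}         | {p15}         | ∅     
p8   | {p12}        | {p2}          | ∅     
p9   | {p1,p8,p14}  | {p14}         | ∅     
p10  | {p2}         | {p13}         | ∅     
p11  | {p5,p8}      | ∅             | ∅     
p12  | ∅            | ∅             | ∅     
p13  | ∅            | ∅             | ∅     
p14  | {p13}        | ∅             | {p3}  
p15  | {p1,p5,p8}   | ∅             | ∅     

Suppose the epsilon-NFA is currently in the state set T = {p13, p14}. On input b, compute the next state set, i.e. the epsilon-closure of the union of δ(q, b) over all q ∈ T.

p14 on b → {p3}.
No b-transition from p13.
Union after reading b: {p3}.
Now take the epsilon-closure:
From p3 via epsilon: add p11, p14.
From p11 via epsilon: add p5, p8.
From p14 via epsilon: add p13.
From p5 via epsilon: add p12.
No new states can be added; the closed set is {p3, p5, p8, p11, p12, p13, p14}.

{p3, p5, p8, p11, p12, p13, p14}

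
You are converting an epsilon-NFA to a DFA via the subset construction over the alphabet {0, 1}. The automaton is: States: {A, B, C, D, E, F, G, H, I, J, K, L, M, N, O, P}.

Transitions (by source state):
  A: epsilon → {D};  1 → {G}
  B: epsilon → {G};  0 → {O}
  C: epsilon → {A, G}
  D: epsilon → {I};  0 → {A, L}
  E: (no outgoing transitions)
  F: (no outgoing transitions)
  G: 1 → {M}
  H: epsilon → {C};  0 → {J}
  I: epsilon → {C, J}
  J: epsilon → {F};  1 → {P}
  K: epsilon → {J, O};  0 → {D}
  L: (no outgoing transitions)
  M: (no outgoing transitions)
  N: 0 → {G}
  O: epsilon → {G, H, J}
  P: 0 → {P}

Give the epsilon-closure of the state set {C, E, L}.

Start with {C, E, L}.
From C via epsilon: add A, G.
From A via epsilon: add D.
From D via epsilon: add I.
From I via epsilon: add J.
From J via epsilon: add F.
No new states can be added; the closed set is {A, C, D, E, F, G, I, J, L}.

{A, C, D, E, F, G, I, J, L}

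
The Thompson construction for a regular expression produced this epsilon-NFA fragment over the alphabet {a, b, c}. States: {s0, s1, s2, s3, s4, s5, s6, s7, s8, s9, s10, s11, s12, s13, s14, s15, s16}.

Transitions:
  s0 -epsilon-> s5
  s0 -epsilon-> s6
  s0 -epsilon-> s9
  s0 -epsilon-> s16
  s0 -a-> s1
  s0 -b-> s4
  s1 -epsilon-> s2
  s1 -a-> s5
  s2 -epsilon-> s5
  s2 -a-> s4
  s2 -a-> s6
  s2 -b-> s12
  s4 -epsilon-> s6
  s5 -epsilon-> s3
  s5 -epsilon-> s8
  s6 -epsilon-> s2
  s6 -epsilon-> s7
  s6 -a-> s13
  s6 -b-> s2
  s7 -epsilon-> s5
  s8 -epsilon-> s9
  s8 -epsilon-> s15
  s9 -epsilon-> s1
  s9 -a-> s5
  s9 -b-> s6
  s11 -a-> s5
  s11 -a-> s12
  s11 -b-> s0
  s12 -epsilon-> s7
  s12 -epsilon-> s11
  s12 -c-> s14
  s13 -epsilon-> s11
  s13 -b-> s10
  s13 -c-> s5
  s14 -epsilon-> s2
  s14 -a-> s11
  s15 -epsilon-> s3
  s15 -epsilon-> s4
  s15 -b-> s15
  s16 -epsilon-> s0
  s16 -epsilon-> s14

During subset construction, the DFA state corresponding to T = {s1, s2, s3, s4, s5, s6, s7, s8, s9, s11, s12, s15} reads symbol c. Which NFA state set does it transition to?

s12 on c → {s14}.
No c-transition from s1, s2, s3, s4, s5, s6, s7, s8, s9, s11, s15.
Union after reading c: {s14}.
Now take the epsilon-closure:
From s14 via epsilon: add s2.
From s2 via epsilon: add s5.
From s5 via epsilon: add s3, s8.
From s8 via epsilon: add s9, s15.
From s9 via epsilon: add s1.
From s15 via epsilon: add s4.
From s4 via epsilon: add s6.
From s6 via epsilon: add s7.
No new states can be added; the closed set is {s1, s2, s3, s4, s5, s6, s7, s8, s9, s14, s15}.

{s1, s2, s3, s4, s5, s6, s7, s8, s9, s14, s15}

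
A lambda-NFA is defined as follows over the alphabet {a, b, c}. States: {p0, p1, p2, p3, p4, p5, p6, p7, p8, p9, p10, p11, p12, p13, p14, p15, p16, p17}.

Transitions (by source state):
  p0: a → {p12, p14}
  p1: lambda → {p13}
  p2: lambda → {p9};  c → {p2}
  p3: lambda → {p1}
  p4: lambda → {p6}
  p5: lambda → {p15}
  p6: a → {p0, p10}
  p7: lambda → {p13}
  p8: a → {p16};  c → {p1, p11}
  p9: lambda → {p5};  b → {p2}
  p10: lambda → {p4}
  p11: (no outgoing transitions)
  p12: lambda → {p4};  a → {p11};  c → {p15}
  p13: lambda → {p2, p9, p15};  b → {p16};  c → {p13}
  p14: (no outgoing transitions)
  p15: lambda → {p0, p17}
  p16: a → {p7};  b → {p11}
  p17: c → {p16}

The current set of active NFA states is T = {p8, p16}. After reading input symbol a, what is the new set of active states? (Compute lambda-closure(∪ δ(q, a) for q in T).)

{p0, p2, p5, p7, p9, p13, p15, p16, p17}

p8 on a → {p16}.
p16 on a → {p7}.
Union after reading a: {p7, p16}.
Now take the lambda-closure:
From p7 via lambda: add p13.
From p13 via lambda: add p2, p9, p15.
From p9 via lambda: add p5.
From p15 via lambda: add p0, p17.
No new states can be added; the closed set is {p0, p2, p5, p7, p9, p13, p15, p16, p17}.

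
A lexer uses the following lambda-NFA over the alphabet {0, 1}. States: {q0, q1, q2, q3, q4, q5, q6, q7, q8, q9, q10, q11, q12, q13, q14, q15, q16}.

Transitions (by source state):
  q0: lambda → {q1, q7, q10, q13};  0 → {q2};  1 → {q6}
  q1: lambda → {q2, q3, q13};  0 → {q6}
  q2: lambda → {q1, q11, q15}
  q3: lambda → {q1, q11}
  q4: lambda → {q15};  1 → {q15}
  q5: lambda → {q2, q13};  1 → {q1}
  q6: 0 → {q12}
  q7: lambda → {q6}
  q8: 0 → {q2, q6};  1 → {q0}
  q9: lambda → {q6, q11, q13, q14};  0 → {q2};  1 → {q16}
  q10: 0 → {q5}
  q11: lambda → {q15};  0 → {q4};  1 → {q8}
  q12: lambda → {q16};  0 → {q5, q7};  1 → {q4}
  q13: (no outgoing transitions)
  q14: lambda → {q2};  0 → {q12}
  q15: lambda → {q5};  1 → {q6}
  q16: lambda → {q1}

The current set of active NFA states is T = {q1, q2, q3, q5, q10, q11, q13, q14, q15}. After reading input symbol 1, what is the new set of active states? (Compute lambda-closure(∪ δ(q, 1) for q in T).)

q5 on 1 → {q1}.
q11 on 1 → {q8}.
q15 on 1 → {q6}.
No 1-transition from q1, q2, q3, q10, q13, q14.
Union after reading 1: {q1, q6, q8}.
Now take the lambda-closure:
From q1 via lambda: add q2, q3, q13.
From q2 via lambda: add q11, q15.
From q15 via lambda: add q5.
No new states can be added; the closed set is {q1, q2, q3, q5, q6, q8, q11, q13, q15}.

{q1, q2, q3, q5, q6, q8, q11, q13, q15}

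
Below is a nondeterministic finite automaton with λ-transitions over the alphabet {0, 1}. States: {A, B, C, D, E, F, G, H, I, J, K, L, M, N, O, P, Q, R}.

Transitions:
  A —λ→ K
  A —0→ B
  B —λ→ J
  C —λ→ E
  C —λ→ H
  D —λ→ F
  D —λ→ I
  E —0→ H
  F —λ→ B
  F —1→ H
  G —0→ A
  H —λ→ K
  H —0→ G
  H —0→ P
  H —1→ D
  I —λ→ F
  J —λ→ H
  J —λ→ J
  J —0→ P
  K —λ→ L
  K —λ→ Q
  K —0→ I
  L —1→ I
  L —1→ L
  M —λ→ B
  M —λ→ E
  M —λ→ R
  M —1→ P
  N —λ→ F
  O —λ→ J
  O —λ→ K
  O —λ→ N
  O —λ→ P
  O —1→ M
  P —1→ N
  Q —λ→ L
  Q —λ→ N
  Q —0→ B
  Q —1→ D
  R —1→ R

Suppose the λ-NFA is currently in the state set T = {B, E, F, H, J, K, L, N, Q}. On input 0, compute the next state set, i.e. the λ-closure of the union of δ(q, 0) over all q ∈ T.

{B, F, G, H, I, J, K, L, N, P, Q}

E on 0 → {H}.
H on 0 → {G, P}.
J on 0 → {P}.
K on 0 → {I}.
Q on 0 → {B}.
No 0-transition from B, F, L, N.
Union after reading 0: {B, G, H, I, P}.
Now take the λ-closure:
From B via λ: add J.
From H via λ: add K.
From I via λ: add F.
From K via λ: add L, Q.
From Q via λ: add N.
No new states can be added; the closed set is {B, F, G, H, I, J, K, L, N, P, Q}.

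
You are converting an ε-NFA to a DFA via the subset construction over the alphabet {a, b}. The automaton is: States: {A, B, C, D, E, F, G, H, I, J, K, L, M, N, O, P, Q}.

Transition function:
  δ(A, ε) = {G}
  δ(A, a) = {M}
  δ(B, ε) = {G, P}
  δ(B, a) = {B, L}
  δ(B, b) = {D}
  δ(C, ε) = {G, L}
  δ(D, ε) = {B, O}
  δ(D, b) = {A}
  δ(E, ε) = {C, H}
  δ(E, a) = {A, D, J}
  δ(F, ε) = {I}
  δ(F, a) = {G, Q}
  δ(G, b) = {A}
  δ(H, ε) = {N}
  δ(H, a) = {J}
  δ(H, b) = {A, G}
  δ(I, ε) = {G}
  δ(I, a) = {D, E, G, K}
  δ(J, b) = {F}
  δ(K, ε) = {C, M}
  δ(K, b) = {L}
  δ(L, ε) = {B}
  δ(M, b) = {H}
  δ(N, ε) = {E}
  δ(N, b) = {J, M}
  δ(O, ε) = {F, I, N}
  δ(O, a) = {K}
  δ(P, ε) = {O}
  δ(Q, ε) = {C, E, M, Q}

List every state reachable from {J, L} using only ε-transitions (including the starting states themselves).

Start with {J, L}.
From L via ε: add B.
From B via ε: add G, P.
From P via ε: add O.
From O via ε: add F, I, N.
From N via ε: add E.
From E via ε: add C, H.
No new states can be added; the closed set is {B, C, E, F, G, H, I, J, L, N, O, P}.

{B, C, E, F, G, H, I, J, L, N, O, P}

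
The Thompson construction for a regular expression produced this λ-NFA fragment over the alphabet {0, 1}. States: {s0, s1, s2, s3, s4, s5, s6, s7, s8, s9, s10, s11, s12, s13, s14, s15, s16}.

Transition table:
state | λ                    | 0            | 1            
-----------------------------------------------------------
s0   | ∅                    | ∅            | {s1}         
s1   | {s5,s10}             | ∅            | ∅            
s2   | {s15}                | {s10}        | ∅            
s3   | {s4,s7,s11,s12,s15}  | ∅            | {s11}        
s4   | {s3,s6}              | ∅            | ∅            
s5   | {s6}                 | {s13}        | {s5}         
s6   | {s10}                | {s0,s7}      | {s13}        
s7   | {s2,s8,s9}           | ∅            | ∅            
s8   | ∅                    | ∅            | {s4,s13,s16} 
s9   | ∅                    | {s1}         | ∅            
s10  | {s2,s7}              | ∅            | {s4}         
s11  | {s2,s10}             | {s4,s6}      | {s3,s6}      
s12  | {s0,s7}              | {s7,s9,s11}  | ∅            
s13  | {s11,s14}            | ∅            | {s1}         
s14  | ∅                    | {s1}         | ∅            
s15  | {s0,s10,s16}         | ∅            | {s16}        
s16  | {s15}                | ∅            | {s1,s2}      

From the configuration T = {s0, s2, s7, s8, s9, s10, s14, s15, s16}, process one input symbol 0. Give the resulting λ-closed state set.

s2 on 0 → {s10}.
s9 on 0 → {s1}.
s14 on 0 → {s1}.
No 0-transition from s0, s7, s8, s10, s15, s16.
Union after reading 0: {s1, s10}.
Now take the λ-closure:
From s1 via λ: add s5.
From s10 via λ: add s2, s7.
From s2 via λ: add s15.
From s5 via λ: add s6.
From s7 via λ: add s8, s9.
From s15 via λ: add s0, s16.
No new states can be added; the closed set is {s0, s1, s2, s5, s6, s7, s8, s9, s10, s15, s16}.

{s0, s1, s2, s5, s6, s7, s8, s9, s10, s15, s16}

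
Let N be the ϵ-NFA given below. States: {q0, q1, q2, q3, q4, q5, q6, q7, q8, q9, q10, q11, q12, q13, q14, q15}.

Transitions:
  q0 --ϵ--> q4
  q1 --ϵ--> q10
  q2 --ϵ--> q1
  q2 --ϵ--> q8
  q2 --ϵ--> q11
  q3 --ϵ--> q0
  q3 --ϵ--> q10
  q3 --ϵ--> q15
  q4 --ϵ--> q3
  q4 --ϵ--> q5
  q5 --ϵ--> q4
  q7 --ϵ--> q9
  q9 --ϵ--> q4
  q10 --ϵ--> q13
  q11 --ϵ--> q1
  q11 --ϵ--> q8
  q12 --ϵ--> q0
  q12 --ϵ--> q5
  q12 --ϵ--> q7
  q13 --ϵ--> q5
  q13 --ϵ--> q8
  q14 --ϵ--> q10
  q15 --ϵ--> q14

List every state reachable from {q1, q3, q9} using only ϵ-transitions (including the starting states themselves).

Start with {q1, q3, q9}.
From q1 via ϵ: add q10.
From q3 via ϵ: add q0, q15.
From q9 via ϵ: add q4.
From q4 via ϵ: add q5.
From q10 via ϵ: add q13.
From q15 via ϵ: add q14.
From q13 via ϵ: add q8.
No new states can be added; the closed set is {q0, q1, q3, q4, q5, q8, q9, q10, q13, q14, q15}.

{q0, q1, q3, q4, q5, q8, q9, q10, q13, q14, q15}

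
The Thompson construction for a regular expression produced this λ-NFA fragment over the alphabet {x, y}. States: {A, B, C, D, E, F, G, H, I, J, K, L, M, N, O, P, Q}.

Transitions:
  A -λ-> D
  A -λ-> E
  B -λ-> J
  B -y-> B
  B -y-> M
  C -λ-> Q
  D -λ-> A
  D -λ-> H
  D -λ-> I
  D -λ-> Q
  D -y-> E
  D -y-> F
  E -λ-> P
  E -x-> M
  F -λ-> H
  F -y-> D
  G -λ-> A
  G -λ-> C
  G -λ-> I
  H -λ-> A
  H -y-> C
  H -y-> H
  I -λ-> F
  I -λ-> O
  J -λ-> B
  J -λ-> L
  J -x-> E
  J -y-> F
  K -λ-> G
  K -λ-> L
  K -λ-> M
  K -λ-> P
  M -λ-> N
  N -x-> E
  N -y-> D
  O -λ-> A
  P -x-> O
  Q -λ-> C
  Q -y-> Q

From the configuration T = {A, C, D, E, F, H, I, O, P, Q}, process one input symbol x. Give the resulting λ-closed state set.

{A, C, D, E, F, H, I, M, N, O, P, Q}

E on x → {M}.
P on x → {O}.
No x-transition from A, C, D, F, H, I, O, Q.
Union after reading x: {M, O}.
Now take the λ-closure:
From M via λ: add N.
From O via λ: add A.
From A via λ: add D, E.
From D via λ: add H, I, Q.
From E via λ: add P.
From I via λ: add F.
From Q via λ: add C.
No new states can be added; the closed set is {A, C, D, E, F, H, I, M, N, O, P, Q}.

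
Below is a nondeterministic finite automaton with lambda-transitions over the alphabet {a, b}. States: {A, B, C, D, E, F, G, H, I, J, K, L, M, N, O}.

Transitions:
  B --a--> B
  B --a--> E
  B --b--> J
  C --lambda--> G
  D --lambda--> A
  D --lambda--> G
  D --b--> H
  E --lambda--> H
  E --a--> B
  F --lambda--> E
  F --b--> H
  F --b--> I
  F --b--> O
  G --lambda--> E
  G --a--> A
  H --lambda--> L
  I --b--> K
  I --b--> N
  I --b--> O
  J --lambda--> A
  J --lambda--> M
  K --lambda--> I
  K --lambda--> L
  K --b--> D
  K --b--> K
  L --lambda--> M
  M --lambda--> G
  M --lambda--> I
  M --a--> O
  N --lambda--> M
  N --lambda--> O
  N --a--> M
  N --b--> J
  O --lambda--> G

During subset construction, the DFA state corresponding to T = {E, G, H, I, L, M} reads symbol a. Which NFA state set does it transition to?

E on a → {B}.
G on a → {A}.
M on a → {O}.
No a-transition from H, I, L.
Union after reading a: {A, B, O}.
Now take the lambda-closure:
From O via lambda: add G.
From G via lambda: add E.
From E via lambda: add H.
From H via lambda: add L.
From L via lambda: add M.
From M via lambda: add I.
No new states can be added; the closed set is {A, B, E, G, H, I, L, M, O}.

{A, B, E, G, H, I, L, M, O}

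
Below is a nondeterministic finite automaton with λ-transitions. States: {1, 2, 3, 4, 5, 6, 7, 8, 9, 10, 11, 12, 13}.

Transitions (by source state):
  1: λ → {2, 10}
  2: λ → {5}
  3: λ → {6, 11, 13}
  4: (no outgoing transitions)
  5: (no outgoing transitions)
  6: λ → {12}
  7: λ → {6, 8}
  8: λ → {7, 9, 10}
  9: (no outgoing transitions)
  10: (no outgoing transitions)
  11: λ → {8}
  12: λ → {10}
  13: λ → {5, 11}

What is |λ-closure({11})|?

Start with {11}.
From 11 via λ: add 8.
From 8 via λ: add 7, 9, 10.
From 7 via λ: add 6.
From 6 via λ: add 12.
λ-closure = {6, 7, 8, 9, 10, 11, 12}, which has 7 states.

7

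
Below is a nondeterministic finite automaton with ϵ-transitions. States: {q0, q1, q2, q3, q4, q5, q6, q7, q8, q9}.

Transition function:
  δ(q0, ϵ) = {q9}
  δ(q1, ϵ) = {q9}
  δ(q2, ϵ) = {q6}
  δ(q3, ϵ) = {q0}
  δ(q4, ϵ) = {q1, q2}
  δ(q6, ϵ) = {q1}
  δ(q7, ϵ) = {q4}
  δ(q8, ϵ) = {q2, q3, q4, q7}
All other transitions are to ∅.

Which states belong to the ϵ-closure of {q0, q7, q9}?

{q0, q1, q2, q4, q6, q7, q9}

Start with {q0, q7, q9}.
From q7 via ϵ: add q4.
From q4 via ϵ: add q1, q2.
From q2 via ϵ: add q6.
No new states can be added; the closed set is {q0, q1, q2, q4, q6, q7, q9}.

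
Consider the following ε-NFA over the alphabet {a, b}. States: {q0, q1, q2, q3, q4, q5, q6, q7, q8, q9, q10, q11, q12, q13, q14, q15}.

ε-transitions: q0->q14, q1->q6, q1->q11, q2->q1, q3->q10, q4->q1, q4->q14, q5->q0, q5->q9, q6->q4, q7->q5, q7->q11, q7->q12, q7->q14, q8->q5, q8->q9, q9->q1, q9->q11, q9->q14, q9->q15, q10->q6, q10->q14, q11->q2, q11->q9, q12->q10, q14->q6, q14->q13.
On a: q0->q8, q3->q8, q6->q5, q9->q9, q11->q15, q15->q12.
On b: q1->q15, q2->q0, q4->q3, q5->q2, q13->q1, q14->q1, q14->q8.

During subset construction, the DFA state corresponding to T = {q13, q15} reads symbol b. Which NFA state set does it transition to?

q13 on b → {q1}.
No b-transition from q15.
Union after reading b: {q1}.
Now take the ε-closure:
From q1 via ε: add q6, q11.
From q6 via ε: add q4.
From q11 via ε: add q2, q9.
From q4 via ε: add q14.
From q9 via ε: add q15.
From q14 via ε: add q13.
No new states can be added; the closed set is {q1, q2, q4, q6, q9, q11, q13, q14, q15}.

{q1, q2, q4, q6, q9, q11, q13, q14, q15}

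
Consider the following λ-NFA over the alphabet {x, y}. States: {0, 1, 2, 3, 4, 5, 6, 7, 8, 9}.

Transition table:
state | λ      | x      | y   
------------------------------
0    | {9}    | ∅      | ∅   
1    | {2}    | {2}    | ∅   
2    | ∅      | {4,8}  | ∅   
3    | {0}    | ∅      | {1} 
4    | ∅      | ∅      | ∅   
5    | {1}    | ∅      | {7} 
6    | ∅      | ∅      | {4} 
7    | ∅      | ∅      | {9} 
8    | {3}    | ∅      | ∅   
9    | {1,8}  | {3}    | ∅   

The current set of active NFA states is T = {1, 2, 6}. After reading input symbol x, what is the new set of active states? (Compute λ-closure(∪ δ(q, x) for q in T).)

1 on x → {2}.
2 on x → {4, 8}.
No x-transition from 6.
Union after reading x: {2, 4, 8}.
Now take the λ-closure:
From 8 via λ: add 3.
From 3 via λ: add 0.
From 0 via λ: add 9.
From 9 via λ: add 1.
No new states can be added; the closed set is {0, 1, 2, 3, 4, 8, 9}.

{0, 1, 2, 3, 4, 8, 9}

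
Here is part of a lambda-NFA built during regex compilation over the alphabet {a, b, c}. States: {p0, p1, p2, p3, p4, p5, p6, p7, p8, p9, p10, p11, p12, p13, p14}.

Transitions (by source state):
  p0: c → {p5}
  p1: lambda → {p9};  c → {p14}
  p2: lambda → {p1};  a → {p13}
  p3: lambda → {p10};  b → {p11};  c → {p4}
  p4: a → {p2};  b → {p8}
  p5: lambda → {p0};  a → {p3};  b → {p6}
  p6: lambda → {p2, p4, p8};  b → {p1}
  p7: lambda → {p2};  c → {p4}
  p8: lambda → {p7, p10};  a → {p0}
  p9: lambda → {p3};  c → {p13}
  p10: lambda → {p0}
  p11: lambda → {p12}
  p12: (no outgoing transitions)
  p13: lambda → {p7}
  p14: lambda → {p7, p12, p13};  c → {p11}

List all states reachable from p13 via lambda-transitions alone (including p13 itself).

{p0, p1, p2, p3, p7, p9, p10, p13}

Start with {p13}.
From p13 via lambda: add p7.
From p7 via lambda: add p2.
From p2 via lambda: add p1.
From p1 via lambda: add p9.
From p9 via lambda: add p3.
From p3 via lambda: add p10.
From p10 via lambda: add p0.
No new states can be added; the closed set is {p0, p1, p2, p3, p7, p9, p10, p13}.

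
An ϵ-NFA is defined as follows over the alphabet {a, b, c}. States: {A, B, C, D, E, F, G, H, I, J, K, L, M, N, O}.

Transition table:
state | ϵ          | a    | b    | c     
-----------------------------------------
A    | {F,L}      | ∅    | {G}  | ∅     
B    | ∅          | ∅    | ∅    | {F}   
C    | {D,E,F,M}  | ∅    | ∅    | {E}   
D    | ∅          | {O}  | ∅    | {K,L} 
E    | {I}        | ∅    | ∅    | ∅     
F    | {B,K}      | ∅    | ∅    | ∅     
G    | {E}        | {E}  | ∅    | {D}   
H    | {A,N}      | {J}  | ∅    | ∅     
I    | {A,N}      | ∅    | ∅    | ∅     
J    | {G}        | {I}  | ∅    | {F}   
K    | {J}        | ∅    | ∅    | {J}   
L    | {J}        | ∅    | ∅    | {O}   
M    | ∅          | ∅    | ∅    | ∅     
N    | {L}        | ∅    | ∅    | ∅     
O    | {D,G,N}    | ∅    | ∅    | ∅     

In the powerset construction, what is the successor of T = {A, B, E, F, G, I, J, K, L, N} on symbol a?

G on a → {E}.
J on a → {I}.
No a-transition from A, B, E, F, I, K, L, N.
Union after reading a: {E, I}.
Now take the ϵ-closure:
From I via ϵ: add A, N.
From A via ϵ: add F, L.
From F via ϵ: add B, K.
From L via ϵ: add J.
From J via ϵ: add G.
No new states can be added; the closed set is {A, B, E, F, G, I, J, K, L, N}.

{A, B, E, F, G, I, J, K, L, N}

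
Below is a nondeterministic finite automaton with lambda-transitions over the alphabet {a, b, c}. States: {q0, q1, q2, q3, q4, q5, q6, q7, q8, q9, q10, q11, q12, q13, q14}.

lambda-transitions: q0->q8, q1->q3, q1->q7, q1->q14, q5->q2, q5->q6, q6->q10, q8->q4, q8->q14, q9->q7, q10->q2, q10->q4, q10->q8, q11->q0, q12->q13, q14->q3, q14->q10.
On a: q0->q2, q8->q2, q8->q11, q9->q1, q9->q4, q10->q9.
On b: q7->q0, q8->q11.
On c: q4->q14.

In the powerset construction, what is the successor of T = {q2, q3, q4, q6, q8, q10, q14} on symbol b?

q8 on b → {q11}.
No b-transition from q2, q3, q4, q6, q10, q14.
Union after reading b: {q11}.
Now take the lambda-closure:
From q11 via lambda: add q0.
From q0 via lambda: add q8.
From q8 via lambda: add q4, q14.
From q14 via lambda: add q3, q10.
From q10 via lambda: add q2.
No new states can be added; the closed set is {q0, q2, q3, q4, q8, q10, q11, q14}.

{q0, q2, q3, q4, q8, q10, q11, q14}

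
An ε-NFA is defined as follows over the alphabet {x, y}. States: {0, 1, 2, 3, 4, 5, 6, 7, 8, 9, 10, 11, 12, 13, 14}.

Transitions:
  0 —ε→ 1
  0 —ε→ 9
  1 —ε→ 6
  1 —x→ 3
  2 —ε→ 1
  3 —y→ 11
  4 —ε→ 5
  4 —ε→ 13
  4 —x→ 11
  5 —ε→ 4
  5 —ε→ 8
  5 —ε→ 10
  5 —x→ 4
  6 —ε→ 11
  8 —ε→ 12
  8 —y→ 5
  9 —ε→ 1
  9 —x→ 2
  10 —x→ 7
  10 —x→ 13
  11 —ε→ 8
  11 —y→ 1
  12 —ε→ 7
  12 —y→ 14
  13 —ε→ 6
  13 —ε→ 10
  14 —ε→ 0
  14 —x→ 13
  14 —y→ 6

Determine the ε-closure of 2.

{1, 2, 6, 7, 8, 11, 12}

Start with {2}.
From 2 via ε: add 1.
From 1 via ε: add 6.
From 6 via ε: add 11.
From 11 via ε: add 8.
From 8 via ε: add 12.
From 12 via ε: add 7.
No new states can be added; the closed set is {1, 2, 6, 7, 8, 11, 12}.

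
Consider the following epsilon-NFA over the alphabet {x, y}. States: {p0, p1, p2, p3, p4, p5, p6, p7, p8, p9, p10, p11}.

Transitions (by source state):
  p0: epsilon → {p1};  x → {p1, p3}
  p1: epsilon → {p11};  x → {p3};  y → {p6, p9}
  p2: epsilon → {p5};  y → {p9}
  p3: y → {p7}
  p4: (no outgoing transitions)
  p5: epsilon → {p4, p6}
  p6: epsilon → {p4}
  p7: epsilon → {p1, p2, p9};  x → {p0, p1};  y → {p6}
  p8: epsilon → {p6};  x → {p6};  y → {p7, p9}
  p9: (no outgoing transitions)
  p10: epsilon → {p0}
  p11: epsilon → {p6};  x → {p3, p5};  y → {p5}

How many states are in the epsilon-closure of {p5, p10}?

7

Start with {p5, p10}.
From p5 via epsilon: add p4, p6.
From p10 via epsilon: add p0.
From p0 via epsilon: add p1.
From p1 via epsilon: add p11.
epsilon-closure = {p0, p1, p4, p5, p6, p10, p11}, which has 7 states.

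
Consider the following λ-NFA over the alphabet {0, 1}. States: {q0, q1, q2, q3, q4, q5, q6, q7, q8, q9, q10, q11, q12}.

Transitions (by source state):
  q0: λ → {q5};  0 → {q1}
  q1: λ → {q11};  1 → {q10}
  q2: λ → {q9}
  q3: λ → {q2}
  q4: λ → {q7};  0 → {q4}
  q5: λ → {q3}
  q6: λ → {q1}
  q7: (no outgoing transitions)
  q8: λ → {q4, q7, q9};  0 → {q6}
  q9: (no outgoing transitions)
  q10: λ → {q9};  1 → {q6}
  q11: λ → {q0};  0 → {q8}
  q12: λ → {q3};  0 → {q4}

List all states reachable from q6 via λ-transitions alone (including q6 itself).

Start with {q6}.
From q6 via λ: add q1.
From q1 via λ: add q11.
From q11 via λ: add q0.
From q0 via λ: add q5.
From q5 via λ: add q3.
From q3 via λ: add q2.
From q2 via λ: add q9.
No new states can be added; the closed set is {q0, q1, q2, q3, q5, q6, q9, q11}.

{q0, q1, q2, q3, q5, q6, q9, q11}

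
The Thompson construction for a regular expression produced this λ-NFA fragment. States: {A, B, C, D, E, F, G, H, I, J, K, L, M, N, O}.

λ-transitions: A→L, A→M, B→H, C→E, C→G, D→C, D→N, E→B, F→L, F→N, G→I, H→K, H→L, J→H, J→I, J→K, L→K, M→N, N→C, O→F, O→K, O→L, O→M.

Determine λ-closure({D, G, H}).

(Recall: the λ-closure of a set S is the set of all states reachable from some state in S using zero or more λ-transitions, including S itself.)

Start with {D, G, H}.
From D via λ: add C, N.
From G via λ: add I.
From H via λ: add K, L.
From C via λ: add E.
From E via λ: add B.
No new states can be added; the closed set is {B, C, D, E, G, H, I, K, L, N}.

{B, C, D, E, G, H, I, K, L, N}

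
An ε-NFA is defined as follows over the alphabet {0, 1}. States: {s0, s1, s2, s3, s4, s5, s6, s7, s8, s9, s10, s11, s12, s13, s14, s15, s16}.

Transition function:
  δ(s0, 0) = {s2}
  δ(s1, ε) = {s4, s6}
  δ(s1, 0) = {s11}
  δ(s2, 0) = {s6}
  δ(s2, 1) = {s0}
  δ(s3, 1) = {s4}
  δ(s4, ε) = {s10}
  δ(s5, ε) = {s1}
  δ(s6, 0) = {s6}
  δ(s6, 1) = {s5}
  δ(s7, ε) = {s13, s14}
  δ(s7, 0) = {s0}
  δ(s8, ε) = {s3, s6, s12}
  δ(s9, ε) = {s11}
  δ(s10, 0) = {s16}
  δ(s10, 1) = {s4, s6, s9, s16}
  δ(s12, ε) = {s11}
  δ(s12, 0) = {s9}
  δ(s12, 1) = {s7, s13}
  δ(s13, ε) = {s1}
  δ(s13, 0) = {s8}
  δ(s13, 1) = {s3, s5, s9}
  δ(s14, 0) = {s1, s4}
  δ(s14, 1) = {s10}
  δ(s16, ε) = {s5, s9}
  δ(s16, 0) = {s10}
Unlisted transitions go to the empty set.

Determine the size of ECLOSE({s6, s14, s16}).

Start with {s6, s14, s16}.
From s16 via ε: add s5, s9.
From s5 via ε: add s1.
From s9 via ε: add s11.
From s1 via ε: add s4.
From s4 via ε: add s10.
ε-closure = {s1, s4, s5, s6, s9, s10, s11, s14, s16}, which has 9 states.

9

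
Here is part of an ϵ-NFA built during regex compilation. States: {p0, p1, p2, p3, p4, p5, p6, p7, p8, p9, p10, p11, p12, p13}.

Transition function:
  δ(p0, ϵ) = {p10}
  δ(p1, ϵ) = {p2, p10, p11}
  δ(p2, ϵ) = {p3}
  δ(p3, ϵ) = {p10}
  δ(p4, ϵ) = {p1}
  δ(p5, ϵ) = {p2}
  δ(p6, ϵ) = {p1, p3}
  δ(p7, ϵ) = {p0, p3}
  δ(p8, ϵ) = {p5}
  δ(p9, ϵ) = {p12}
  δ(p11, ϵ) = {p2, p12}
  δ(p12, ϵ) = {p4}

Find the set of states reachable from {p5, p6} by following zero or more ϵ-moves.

Start with {p5, p6}.
From p5 via ϵ: add p2.
From p6 via ϵ: add p1, p3.
From p1 via ϵ: add p10, p11.
From p11 via ϵ: add p12.
From p12 via ϵ: add p4.
No new states can be added; the closed set is {p1, p2, p3, p4, p5, p6, p10, p11, p12}.

{p1, p2, p3, p4, p5, p6, p10, p11, p12}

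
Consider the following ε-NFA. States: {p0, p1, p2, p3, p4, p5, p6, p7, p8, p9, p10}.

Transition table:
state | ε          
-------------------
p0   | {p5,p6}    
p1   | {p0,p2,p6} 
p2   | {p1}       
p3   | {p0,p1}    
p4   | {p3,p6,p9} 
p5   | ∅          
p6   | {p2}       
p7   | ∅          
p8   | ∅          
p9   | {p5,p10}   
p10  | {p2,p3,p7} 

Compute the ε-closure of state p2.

{p0, p1, p2, p5, p6}

Start with {p2}.
From p2 via ε: add p1.
From p1 via ε: add p0, p6.
From p0 via ε: add p5.
No new states can be added; the closed set is {p0, p1, p2, p5, p6}.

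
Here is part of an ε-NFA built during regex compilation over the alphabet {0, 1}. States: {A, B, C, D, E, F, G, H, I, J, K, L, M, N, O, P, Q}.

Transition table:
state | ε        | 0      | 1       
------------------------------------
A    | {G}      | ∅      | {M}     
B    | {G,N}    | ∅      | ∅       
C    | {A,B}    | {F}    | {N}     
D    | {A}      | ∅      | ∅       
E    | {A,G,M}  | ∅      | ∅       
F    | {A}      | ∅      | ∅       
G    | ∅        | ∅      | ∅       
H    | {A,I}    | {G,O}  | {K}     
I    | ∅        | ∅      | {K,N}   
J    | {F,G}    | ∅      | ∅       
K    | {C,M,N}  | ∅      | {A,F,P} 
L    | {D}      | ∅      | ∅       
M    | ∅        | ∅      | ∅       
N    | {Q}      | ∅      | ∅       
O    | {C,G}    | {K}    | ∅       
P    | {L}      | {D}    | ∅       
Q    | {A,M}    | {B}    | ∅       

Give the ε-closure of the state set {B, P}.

Start with {B, P}.
From B via ε: add G, N.
From P via ε: add L.
From L via ε: add D.
From N via ε: add Q.
From D via ε: add A.
From Q via ε: add M.
No new states can be added; the closed set is {A, B, D, G, L, M, N, P, Q}.

{A, B, D, G, L, M, N, P, Q}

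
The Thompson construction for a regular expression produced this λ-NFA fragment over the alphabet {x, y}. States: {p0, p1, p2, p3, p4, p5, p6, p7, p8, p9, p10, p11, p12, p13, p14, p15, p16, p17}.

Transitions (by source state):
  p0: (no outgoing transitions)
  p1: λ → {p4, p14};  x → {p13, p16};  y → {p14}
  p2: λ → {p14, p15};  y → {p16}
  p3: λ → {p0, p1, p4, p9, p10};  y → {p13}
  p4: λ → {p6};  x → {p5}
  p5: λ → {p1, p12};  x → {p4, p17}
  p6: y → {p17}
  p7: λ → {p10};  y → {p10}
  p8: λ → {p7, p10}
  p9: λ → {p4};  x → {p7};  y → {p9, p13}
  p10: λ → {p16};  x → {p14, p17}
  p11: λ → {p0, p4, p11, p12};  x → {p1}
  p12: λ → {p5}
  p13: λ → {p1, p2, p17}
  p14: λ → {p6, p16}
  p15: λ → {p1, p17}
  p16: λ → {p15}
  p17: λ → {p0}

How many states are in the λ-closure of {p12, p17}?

10

Start with {p12, p17}.
From p12 via λ: add p5.
From p17 via λ: add p0.
From p5 via λ: add p1.
From p1 via λ: add p4, p14.
From p4 via λ: add p6.
From p14 via λ: add p16.
From p16 via λ: add p15.
λ-closure = {p0, p1, p4, p5, p6, p12, p14, p15, p16, p17}, which has 10 states.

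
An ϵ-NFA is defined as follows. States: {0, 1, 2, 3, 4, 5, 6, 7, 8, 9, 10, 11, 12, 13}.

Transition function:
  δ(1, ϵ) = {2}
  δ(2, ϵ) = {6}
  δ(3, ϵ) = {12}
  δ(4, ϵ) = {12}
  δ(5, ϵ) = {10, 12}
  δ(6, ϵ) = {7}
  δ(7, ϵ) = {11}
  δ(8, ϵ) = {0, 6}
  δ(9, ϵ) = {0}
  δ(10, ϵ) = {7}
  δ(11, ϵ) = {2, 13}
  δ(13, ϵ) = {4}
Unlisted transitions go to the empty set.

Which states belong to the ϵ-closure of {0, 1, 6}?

Start with {0, 1, 6}.
From 1 via ϵ: add 2.
From 6 via ϵ: add 7.
From 7 via ϵ: add 11.
From 11 via ϵ: add 13.
From 13 via ϵ: add 4.
From 4 via ϵ: add 12.
No new states can be added; the closed set is {0, 1, 2, 4, 6, 7, 11, 12, 13}.

{0, 1, 2, 4, 6, 7, 11, 12, 13}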